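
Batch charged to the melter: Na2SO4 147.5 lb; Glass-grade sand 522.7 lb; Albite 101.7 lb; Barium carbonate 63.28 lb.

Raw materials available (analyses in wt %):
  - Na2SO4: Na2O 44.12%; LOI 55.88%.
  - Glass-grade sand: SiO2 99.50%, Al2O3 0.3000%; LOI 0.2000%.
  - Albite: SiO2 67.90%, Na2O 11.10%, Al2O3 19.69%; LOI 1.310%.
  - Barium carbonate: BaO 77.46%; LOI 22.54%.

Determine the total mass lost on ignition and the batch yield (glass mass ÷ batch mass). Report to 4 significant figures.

LOI loss = 99.06 lb; glass = 736.1 lb; yield = 88.14%

Mid-chain values are shown rounded to four significant figures in the printout; all arithmetic carries full precision throughout — exactly one rounding is applied to every reported result. All derived quantities are computed in full precision (net glass mass, the yield, the four compositions, the totals, ignition loss) using the weight values per 736.1 lb of glass, as they appear in either problem or answer.
Ignition loss by material:
  Na2SO4: 147.5 × 0.5588 = 82.42 lb
  Glass-grade sand: 522.7 × 0.002000 = 1.045 lb
  Albite: 101.7 × 0.01310 = 1.332 lb
  Barium carbonate: 63.28 × 0.2254 = 14.26 lb
Total LOI = 99.06 lb
Glass = batch − LOI = 835.2 − 99.06 = 736.1 lb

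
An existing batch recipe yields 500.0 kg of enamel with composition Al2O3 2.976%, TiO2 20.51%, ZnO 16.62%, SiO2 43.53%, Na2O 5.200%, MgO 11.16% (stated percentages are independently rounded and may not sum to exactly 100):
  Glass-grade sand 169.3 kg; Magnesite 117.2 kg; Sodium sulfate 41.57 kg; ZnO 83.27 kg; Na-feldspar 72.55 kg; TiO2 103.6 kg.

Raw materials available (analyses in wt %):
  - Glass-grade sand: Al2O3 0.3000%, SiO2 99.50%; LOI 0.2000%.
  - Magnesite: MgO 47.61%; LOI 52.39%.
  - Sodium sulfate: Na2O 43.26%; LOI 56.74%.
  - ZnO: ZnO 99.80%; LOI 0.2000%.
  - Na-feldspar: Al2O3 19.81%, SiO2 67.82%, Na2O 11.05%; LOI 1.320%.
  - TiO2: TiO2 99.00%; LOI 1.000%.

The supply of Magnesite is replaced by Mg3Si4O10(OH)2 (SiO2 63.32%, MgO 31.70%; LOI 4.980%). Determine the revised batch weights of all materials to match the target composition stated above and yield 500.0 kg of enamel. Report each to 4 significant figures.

Revised batch per 500.0 kg enamel:
  Glass-grade sand: 56.11 kg
  Mg3Si4O10(OH)2: 176.0 kg
  Sodium sulfate: 41.13 kg
  ZnO: 83.27 kg
  Na-feldspar: 74.26 kg
  TiO2: 103.6 kg
Total batch = 534.4 kg; LOI loss = 34.40 kg

In-progress results are displayed rounded to 4 significant figures in the printout. The working math carries full float precision in all steps — a single rounding yields every reported value — all derived quantities, which include glass mass, ignition loss, the six compositions, the totals, the yield, are carried in full precision, precisely as stated by either problem or answer, starting from the weights per 500.0 kg of glass.
Target oxide masses per 500.0 kg enamel:
  Al2O3: 2.976% × 500.0 = 14.88 kg
  TiO2: 20.51% × 500.0 = 102.6 kg
  ZnO: 16.62% × 500.0 = 83.10 kg
  SiO2: 43.53% × 500.0 = 217.6 kg
  Na2O: 5.200% × 500.0 = 26.00 kg
  MgO: 11.16% × 500.0 = 55.80 kg
Balance tally, oxide-wise, using the reported weights, versus the basis set out (summed amounts equal target values given rounding of the digits):
  Al2O3: 56.11·0.003000 + 74.26·0.1981 = 14.88 kg (target 14.88 kg)
  TiO2: 103.6·0.9900 = 102.6 kg (target 102.6 kg)
  ZnO: 83.27·0.9980 = 83.10 kg (target 83.10 kg)
  SiO2: 56.11·0.9950 + 176.0·0.6332 + 74.26·0.6782 = 217.6 kg (target 217.6 kg)
  Na2O: 41.13·0.4326 + 74.26·0.1105 = 26.00 kg (target 26.00 kg)
  MgO: 176.0·0.3170 = 55.79 kg (target 55.80 kg)
Consistency of the glass mass: whole batch net of LOI = 500.0 kg (per-oxide target masses sum to 500.0 kg; stated basis 500.0 kg — deltas are rounding alone).
Summing the batch: Σ batch = 534.4 kg; LOI removed, Σ of batch·LOI: 34.40 kg; yield = glass ÷ total batch = 93.56%.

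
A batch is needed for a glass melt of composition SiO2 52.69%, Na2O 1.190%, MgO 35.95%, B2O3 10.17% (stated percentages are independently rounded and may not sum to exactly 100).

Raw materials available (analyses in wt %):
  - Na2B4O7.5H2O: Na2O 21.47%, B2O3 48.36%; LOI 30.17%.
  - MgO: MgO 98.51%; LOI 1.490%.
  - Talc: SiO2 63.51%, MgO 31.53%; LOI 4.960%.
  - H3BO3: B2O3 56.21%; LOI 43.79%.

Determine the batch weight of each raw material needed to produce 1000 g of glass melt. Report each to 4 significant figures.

Working values are printed rounded to four significant digits between the steps. The working math keeps full float precision end to end — every reported result includes exactly one rounding; the derived quantities are computed using the weight values on 1000 g of glass at full float precision (the four compositions, the totals, ignition loss, yield, net glass mass), as they appear in the problem or the answer.
Target oxide masses per 1000 g glass melt:
  SiO2: 52.69% × 1000 = 526.9 g
  Na2O: 1.190% × 1000 = 11.90 g
  MgO: 35.95% × 1000 = 359.5 g
  B2O3: 10.17% × 1000 = 101.7 g
Per-oxide balance check given the weights on record, on the stated basis (every target is met by its sum inside rounding margins):
  SiO2: 829.6·0.6351 = 526.9 g (target 526.9 g)
  Na2O: 55.43·0.2147 = 11.90 g (target 11.90 g)
  MgO: 99.40·0.9851 + 829.6·0.3153 = 359.5 g (target 359.5 g)
  B2O3: 55.43·0.4836 + 133.2·0.5621 = 101.7 g (target 101.7 g)
Glass-mass bookkeeping: Σ batch − LOI loss = 999.9 g (the targets, summed, come to 1000 g; stated basis 1000 g — deltas are rounding alone).
Batch grand total — Σ batch = 1118 g; loss to ignition Σ batch·LOI = 117.7 g; the yield ratio, glass ÷ batch: 89.47%.

Batch per 1000 g glass melt:
  Na2B4O7.5H2O: 55.43 g
  MgO: 99.40 g
  Talc: 829.6 g
  H3BO3: 133.2 g
Total batch = 1118 g; LOI loss = 117.7 g; yield = 89.47%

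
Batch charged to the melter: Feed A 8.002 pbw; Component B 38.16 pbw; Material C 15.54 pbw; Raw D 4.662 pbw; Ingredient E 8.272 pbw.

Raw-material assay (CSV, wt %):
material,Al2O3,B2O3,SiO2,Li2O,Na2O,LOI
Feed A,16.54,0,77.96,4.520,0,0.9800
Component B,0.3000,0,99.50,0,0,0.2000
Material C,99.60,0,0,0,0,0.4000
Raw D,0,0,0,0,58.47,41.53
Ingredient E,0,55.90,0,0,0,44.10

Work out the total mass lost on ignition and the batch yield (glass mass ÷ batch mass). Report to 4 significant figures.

Exact precision is held in all steps; the intermediate values are displayed rounded to 4 significant digits across the worked steps; every reported figure receives exactly one rounding — derived quantities (five oxide percentages, LOI, yield, the totals, net glass mass) are carried starting from the weights at 68.84 pbw of glass in full float precision, as written in the problem or answer text.
Material-by-material LOI:
  Feed A: 8.002 × 0.009800 = 0.07842 pbw
  Component B: 38.16 × 0.002000 = 0.07632 pbw
  Material C: 15.54 × 0.004000 = 0.06216 pbw
  Raw D: 4.662 × 0.4153 = 1.936 pbw
  Ingredient E: 8.272 × 0.4410 = 3.648 pbw
Total LOI = 5.801 pbw
Glass = batch − LOI = 74.64 − 5.801 = 68.84 pbw

LOI loss = 5.801 pbw; glass = 68.84 pbw; yield = 92.23%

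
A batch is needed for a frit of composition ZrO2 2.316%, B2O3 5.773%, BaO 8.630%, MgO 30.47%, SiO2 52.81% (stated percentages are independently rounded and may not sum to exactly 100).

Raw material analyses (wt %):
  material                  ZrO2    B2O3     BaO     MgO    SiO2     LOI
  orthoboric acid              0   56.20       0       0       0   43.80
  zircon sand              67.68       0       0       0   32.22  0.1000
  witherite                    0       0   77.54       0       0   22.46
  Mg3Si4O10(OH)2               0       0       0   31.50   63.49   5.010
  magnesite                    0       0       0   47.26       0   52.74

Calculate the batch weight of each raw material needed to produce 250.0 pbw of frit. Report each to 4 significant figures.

Batch per 250.0 pbw frit:
  orthoboric acid: 25.68 pbw
  zircon sand: 8.555 pbw
  witherite: 27.82 pbw
  Mg3Si4O10(OH)2: 203.6 pbw
  magnesite: 25.48 pbw
Total batch = 291.1 pbw; LOI loss = 41.14 pbw; yield = 85.87%

Each numeric step runs at full float precision in all steps — intermediates are shown rounded to 4 significant digits in the working — a single rounding completes each reported value. The derived quantities (the yield, ignition loss, glass mass, totals, five oxide percentages) are rebuilt in full precision using the weight values for 250.0 pbw of glass, exactly as shown in the question or the answer.
Per-oxide target masses for 250.0 pbw frit:
  ZrO2: 2.316% × 250.0 = 5.790 pbw
  B2O3: 5.773% × 250.0 = 14.43 pbw
  BaO: 8.630% × 250.0 = 21.58 pbw
  MgO: 30.47% × 250.0 = 76.18 pbw
  SiO2: 52.81% × 250.0 = 132.0 pbw
A balance pass over the oxides, given the weights on record, at the basis given (summed amounts equal target values net of answer rounding effects):
  ZrO2: 8.555·0.6768 = 5.790 pbw (target 5.790 pbw)
  B2O3: 25.68·0.5620 = 14.43 pbw (target 14.43 pbw)
  BaO: 27.82·0.7754 = 21.57 pbw (target 21.58 pbw)
  MgO: 203.6·0.3150 + 25.48·0.4726 = 76.18 pbw (target 76.18 pbw)
  SiO2: 8.555·0.3222 + 203.6·0.6349 = 132.0 pbw (target 132.0 pbw)
Glass mass check: net batch after ignition = 250.0 pbw (the Σ of target masses is 250.0 pbw; against the stated basis, 250.0 pbw — a pure rounding effect).
Summing the batch: Σ batch = 291.1 pbw; loss to ignition Σ batch·LOI = 41.14 pbw; the yield ratio, glass ÷ batch: 85.87%.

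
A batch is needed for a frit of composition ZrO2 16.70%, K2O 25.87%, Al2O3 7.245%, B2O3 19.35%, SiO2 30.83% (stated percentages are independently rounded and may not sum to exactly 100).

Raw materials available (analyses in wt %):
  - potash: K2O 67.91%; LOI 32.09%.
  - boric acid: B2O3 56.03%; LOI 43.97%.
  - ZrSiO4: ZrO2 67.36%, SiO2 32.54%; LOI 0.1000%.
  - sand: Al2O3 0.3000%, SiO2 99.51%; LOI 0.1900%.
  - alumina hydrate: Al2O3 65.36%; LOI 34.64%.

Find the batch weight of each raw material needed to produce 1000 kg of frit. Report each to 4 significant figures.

Each numeric step keeps full float precision throughout; working values appear, rounded to 4 significant figures, on the page — exactly one rounding is applied to every reported figure. The derived quantities (yield, ignition loss, net glass mass, five oxide percentages, totals) are re-derived from the batch weights at 1000 kg of glass in full float precision, as quoted within either problem or answer.
Oxide-by-oxide targets in 1000 kg frit:
  ZrO2: 16.70% × 1000 = 167.0 kg
  K2O: 25.87% × 1000 = 258.7 kg
  Al2O3: 7.245% × 1000 = 72.45 kg
  B2O3: 19.35% × 1000 = 193.5 kg
  SiO2: 30.83% × 1000 = 308.3 kg
Checking each oxide sum using the reported weights, against the basis in use (oxide sums agree with the targets within answer rounding):
  ZrO2: 247.9·0.6736 = 167.0 kg (target 167.0 kg)
  K2O: 380.9·0.6791 = 258.7 kg (target 258.7 kg)
  Al2O3: 228.7·0.003000 + 109.8·0.6536 = 72.45 kg (target 72.45 kg)
  B2O3: 345.4·0.5603 = 193.5 kg (target 193.5 kg)
  SiO2: 247.9·0.3254 + 228.7·0.9951 = 308.2 kg (target 308.3 kg)
Glass mass check: whole batch net of LOI = 999.9 kg (the Σ of target masses is 1000 kg; stated basis 1000 kg — any gap is answer rounding).
Whole-batch sum: Σ batch = 1313 kg; ignition loss, Σ(batch × LOI) = 312.8 kg; as yield: glass ÷ batch → 76.17%.

Batch per 1000 kg frit:
  potash: 380.9 kg
  boric acid: 345.4 kg
  ZrSiO4: 247.9 kg
  sand: 228.7 kg
  alumina hydrate: 109.8 kg
Total batch = 1313 kg; LOI loss = 312.8 kg; yield = 76.17%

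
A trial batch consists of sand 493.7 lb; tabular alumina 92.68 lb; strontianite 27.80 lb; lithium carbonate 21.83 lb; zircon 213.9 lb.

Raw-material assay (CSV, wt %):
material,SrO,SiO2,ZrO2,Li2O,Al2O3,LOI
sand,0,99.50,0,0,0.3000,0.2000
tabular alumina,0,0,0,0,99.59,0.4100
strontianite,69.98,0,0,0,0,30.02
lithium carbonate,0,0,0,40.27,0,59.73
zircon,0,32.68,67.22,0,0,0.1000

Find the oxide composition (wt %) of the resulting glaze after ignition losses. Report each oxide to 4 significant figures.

Glass mass = 826.9 lb (batch 849.9 − LOI 22.97).
Composition: SrO 2.353%, SiO2 67.86%, ZrO2 17.39%, Li2O 1.063%, Al2O3 11.34%

The working math carries exact precision all the way through. Intermediates are shown rounded to 4 significant figures between the steps — a single rounding produces every reported figure. The derived quantities (five oxide percentages, net glass mass, the yield, the totals, LOI) are computed in full precision from the weighed amounts per 826.9 lb of glass as they appear in problem or answer.
Oxide masses out of the charge:
  SrO: 27.80·0.6998 = 19.45 lb
  SiO2: 493.7·0.9950 + 213.9·0.3268 = 561.1 lb
  ZrO2: 213.9·0.6722 = 143.8 lb
  Li2O: 21.83·0.4027 = 8.791 lb
  Al2O3: 493.7·0.003000 + 92.68·0.9959 = 93.78 lb
LOI: 493.7·0.002000 + 92.68·0.004100 + 27.80·0.3002 + 21.83·0.5973 + 213.9·0.001000 = 22.97 lb
Glass = total batch minus LOI = 849.9 − 22.97 = 826.9 lb (consistent with Σ oxide mass)
wt %: oxide over glass, times 100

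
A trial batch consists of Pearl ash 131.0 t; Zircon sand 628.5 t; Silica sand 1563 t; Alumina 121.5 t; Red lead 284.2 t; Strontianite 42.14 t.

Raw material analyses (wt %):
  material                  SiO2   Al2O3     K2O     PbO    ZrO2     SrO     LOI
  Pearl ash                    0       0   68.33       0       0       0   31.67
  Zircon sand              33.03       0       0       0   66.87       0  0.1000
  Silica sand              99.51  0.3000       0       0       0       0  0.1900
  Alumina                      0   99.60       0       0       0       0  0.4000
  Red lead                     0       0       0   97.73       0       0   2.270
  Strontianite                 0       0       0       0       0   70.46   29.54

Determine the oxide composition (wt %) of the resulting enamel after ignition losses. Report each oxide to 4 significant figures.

Glass mass = 2706 t (batch 2770 − LOI 64.47).
Composition: SiO2 65.15%, Al2O3 4.646%, K2O 3.308%, PbO 10.26%, ZrO2 15.53%, SrO 1.097%

Exact precision is held through every step — intermediates are printed rounded to four significant figures as written. Every reported number carries a single rounding. Derived quantities (glass mass, yield, totals, six oxide percentages, LOI) are recomputed at exact precision using the weight values for 2706 t of glass, exactly as shown in the problem or answer text.
Mass of each oxide from the mix:
  SiO2: 628.5·0.3303 + 1563·0.9951 = 1763 t
  Al2O3: 1563·0.003000 + 121.5·0.9960 = 125.7 t
  K2O: 131.0·0.6833 = 89.51 t
  PbO: 284.2·0.9773 = 277.7 t
  ZrO2: 628.5·0.6687 = 420.3 t
  SrO: 42.14·0.7046 = 29.69 t
LOI: 131.0·0.3167 + 628.5·0.001000 + 1563·0.001900 + 121.5·0.004000 + 284.2·0.02270 + 42.14·0.2954 = 64.47 t
Glass = total batch minus LOI = 2770 − 64.47 = 2706 t (the oxide masses sum to this)
each wt % is 100 × oxide ÷ glass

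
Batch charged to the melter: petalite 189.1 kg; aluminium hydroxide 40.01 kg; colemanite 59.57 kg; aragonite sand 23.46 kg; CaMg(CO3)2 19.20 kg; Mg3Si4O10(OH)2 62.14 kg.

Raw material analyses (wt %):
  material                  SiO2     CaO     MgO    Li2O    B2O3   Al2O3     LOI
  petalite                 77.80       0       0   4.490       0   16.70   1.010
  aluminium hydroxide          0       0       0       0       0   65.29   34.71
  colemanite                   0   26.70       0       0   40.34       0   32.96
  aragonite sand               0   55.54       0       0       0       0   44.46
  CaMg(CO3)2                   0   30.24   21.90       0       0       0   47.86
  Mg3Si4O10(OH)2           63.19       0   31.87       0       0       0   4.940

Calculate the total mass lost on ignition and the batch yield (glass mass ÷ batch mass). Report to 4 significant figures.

The intermediate values are displayed, rounded to 4 significant figures, across the worked steps — full precision is carried in every operation. A single rounding produces each reported result. The derived quantities are carried from the weighed amounts for 335.4 kg of glass at exact precision (the six compositions, totals, net glass mass, ignition loss, the yield) exactly as shown in the question or the answer.
Loss on ignition, line by line:
  petalite: 189.1 × 0.01010 = 1.910 kg
  aluminium hydroxide: 40.01 × 0.3471 = 13.89 kg
  colemanite: 59.57 × 0.3296 = 19.63 kg
  aragonite sand: 23.46 × 0.4446 = 10.43 kg
  CaMg(CO3)2: 19.20 × 0.4786 = 9.189 kg
  Mg3Si4O10(OH)2: 62.14 × 0.04940 = 3.070 kg
Total LOI = 58.12 kg
Glass = batch − LOI = 393.5 − 58.12 = 335.4 kg

LOI loss = 58.12 kg; glass = 335.4 kg; yield = 85.23%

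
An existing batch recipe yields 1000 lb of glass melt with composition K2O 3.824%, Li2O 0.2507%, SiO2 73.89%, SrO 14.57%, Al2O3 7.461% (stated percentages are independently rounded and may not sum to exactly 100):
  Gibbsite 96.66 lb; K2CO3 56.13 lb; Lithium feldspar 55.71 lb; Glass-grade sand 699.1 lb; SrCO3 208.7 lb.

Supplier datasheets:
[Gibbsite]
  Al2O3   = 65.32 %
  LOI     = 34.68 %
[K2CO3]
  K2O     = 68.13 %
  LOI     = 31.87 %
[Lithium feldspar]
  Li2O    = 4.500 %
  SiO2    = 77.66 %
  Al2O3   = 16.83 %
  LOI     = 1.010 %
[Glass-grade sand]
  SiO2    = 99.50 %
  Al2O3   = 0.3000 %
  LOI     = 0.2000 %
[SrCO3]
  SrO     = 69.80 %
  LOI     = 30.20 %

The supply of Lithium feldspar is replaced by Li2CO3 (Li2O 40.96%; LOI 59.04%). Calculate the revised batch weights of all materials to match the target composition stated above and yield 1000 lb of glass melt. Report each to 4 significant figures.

Revised batch per 1000 lb glass melt:
  Gibbsite: 110.8 lb
  K2CO3: 56.13 lb
  Li2CO3: 6.121 lb
  Glass-grade sand: 742.6 lb
  SrCO3: 208.7 lb
Total batch = 1124 lb; LOI loss = 124.4 lb

The whole derivation carries full precision in every operation; working values are displayed with 4-significant-digit rounding within the worked lines; every reported result carries a single rounding; all derived quantities (ignition loss, net glass mass, totals, yield, five oxide percentages) are rebuilt from the weighed amounts on 1000 lb of glass in full float precision, as set out in question or answer.
The oxide mass targets at 1000 lb glass melt:
  K2O: 3.824% × 1000 = 38.24 lb
  Li2O: 0.2507% × 1000 = 2.507 lb
  SiO2: 73.89% × 1000 = 738.9 lb
  SrO: 14.57% × 1000 = 145.7 lb
  Al2O3: 7.461% × 1000 = 74.61 lb
Sums-versus-targets review working from each reported weight, for the quoted basis mass (sums match the target masses up to rounding of the answer):
  K2O: 56.13·0.6813 = 38.24 lb (target 38.24 lb)
  Li2O: 6.121·0.4096 = 2.507 lb (target 2.507 lb)
  SiO2: 742.6·0.9950 = 738.9 lb (target 738.9 lb)
  SrO: 208.7·0.6980 = 145.7 lb (target 145.7 lb)
  Al2O3: 110.8·0.6532 + 742.6·0.003000 = 74.60 lb (target 74.61 lb)
Glass mass check: batch total minus LOI = 999.9 lb (summing oxide targets gives 1000 lb; against the stated basis, 1000 lb — deltas are rounding alone).
Whole-batch sum: Σ batch = 1124 lb; ignition loss, Σ(batch × LOI) = 124.4 lb; the yield ratio, glass ÷ batch: 88.93%.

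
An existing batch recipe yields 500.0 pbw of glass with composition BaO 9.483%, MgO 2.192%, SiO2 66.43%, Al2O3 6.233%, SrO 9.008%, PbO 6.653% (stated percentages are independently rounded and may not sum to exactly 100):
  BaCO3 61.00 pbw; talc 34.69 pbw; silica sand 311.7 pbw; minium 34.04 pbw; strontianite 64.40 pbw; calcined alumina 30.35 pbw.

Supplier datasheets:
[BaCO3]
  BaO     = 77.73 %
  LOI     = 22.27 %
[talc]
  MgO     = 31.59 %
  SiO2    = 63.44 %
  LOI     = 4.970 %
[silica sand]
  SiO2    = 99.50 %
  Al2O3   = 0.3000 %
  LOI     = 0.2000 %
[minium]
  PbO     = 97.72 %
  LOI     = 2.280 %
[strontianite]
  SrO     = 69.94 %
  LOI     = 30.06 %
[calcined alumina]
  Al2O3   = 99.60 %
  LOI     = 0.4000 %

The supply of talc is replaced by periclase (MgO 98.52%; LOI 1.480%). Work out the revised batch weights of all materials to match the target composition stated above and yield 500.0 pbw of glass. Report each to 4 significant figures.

Revised batch per 500.0 pbw glass:
  BaCO3: 61.00 pbw
  periclase: 11.12 pbw
  silica sand: 333.8 pbw
  minium: 34.04 pbw
  strontianite: 64.40 pbw
  calcined alumina: 30.28 pbw
Total batch = 534.6 pbw; LOI loss = 34.67 pbw

Intermediates are shown (rounded to four significant figures) at each printed step; the whole derivation holds full float precision at each step — each reported result is rounded just once. Derived quantities (yield, six oxide percentages, totals, glass mass, LOI) are recomputed from the batch weights on 500.0 pbw of glass in exact precision as written in the question or the answer.
Target oxide masses per 500.0 pbw glass:
  BaO: 9.483% × 500.0 = 47.42 pbw
  MgO: 2.192% × 500.0 = 10.96 pbw
  SiO2: 66.43% × 500.0 = 332.2 pbw
  Al2O3: 6.233% × 500.0 = 31.16 pbw
  SrO: 9.008% × 500.0 = 45.04 pbw
  PbO: 6.653% × 500.0 = 33.26 pbw
Checking each oxide sum per the reported batch figures, versus the basis set out (sum by sum, the targets are met net of answer rounding effects):
  BaO: 61.00·0.7773 = 47.42 pbw (target 47.42 pbw)
  MgO: 11.12·0.9852 = 10.96 pbw (target 10.96 pbw)
  SiO2: 333.8·0.9950 = 332.1 pbw (target 332.2 pbw)
  Al2O3: 333.8·0.003000 + 30.28·0.9960 = 31.16 pbw (target 31.16 pbw)
  SrO: 64.40·0.6994 = 45.04 pbw (target 45.04 pbw)
  PbO: 34.04·0.9772 = 33.26 pbw (target 33.26 pbw)
Glass-mass closure: total charge less LOI = 500.0 pbw (the targets, summed, come to 500.0 pbw; with the basis standing at 500.0 pbw — a pure rounding effect).
Batch total: Σ batch = 534.6 pbw; loss to ignition Σ batch·LOI = 34.67 pbw; as yield: glass ÷ batch → 93.51%.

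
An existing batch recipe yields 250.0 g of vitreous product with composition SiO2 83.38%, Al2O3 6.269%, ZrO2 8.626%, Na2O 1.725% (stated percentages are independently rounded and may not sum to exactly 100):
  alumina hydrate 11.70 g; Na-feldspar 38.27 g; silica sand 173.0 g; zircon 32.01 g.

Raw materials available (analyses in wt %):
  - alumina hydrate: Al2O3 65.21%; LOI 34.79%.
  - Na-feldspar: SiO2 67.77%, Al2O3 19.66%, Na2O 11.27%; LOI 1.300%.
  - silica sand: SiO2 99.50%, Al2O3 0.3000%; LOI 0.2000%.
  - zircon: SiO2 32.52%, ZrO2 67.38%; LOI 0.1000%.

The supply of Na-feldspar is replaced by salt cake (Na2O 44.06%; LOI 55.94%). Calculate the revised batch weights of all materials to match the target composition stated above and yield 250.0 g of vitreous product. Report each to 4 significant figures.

The working math runs at full float precision all the way through; mid-chain values are shown rounded to four significant digits between the steps. Each reported figure is rounded just once. Derived quantities (the yield, the totals, LOI, the four compositions, glass mass) are computed at full float precision from the batch weights for 250.0 g of glass, exactly as shown in problem or answer.
Oxide mass targets, per 250.0 g vitreous product:
  SiO2: 83.38% × 250.0 = 208.4 g
  Al2O3: 6.269% × 250.0 = 15.67 g
  ZrO2: 8.626% × 250.0 = 21.56 g
  Na2O: 1.725% × 250.0 = 4.312 g
Sums-versus-targets review using the reported weights, against the basis in use (sum by sum, the targets are met modulo rounding of the values):
  SiO2: 199.0·0.9950 + 32.01·0.3252 = 208.4 g (target 208.4 g)
  Al2O3: 23.12·0.6521 + 199.0·0.003000 = 15.67 g (target 15.67 g)
  ZrO2: 32.01·0.6738 = 21.57 g (target 21.56 g)
  Na2O: 9.788·0.4406 = 4.313 g (target 4.312 g)
Mass balance on the glass: batch total minus LOI = 250.0 g (targets for the oxides total 250.0 g; versus the stated basis of 250.0 g — deltas are rounding alone).
Summing the batch: Σ batch = 263.9 g; LOI loss = Σ batch·LOI = 13.95 g; as yield: glass ÷ batch → 94.71%.

Revised batch per 250.0 g vitreous product:
  alumina hydrate: 23.12 g
  salt cake: 9.788 g
  silica sand: 199.0 g
  zircon: 32.01 g
Total batch = 263.9 g; LOI loss = 13.95 g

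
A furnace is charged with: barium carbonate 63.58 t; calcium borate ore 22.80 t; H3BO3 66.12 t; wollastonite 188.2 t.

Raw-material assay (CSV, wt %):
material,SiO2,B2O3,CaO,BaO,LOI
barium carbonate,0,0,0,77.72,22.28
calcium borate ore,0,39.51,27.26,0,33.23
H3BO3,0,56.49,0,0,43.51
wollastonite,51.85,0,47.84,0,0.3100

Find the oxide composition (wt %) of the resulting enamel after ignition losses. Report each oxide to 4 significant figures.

Glass mass = 289.6 t (batch 340.7 − LOI 51.09).
Composition: SiO2 33.69%, B2O3 16.01%, CaO 33.23%, BaO 17.06%

The working math maintains full precision from start to finish. The intermediate values appear, with 4-significant-figure rounding, between the steps. Every reported figure receives exactly one rounding — derived quantities, which include ignition loss, glass mass, four oxide percentages, totals, the yield, are re-derived in exact precision, exactly as printed in problem or answer, from the batch weights for 289.6 t of glass.
Mass of each oxide from the mix:
  SiO2: 188.2·0.5185 = 97.58 t
  B2O3: 22.80·0.3951 + 66.12·0.5649 = 46.36 t
  CaO: 22.80·0.2726 + 188.2·0.4784 = 96.25 t
  BaO: 63.58·0.7772 = 49.41 t
LOI: 63.58·0.2228 + 22.80·0.3323 + 66.12·0.4351 + 188.2·0.003100 = 51.09 t
Net of LOI, the glass mass = 340.7 − 51.09 = 289.6 t (consistent with Σ oxide mass)
wt %: oxide over glass, times 100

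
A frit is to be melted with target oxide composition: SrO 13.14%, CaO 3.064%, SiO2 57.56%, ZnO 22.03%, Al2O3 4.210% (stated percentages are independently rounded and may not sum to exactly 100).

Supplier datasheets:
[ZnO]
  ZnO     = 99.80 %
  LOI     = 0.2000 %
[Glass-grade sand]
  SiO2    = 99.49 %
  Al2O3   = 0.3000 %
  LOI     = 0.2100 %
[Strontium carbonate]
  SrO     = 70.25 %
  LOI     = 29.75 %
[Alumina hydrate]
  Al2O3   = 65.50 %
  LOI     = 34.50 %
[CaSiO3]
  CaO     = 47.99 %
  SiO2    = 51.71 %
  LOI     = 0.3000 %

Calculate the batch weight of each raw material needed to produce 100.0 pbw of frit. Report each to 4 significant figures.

Batch per 100.0 pbw frit:
  ZnO: 22.07 pbw
  Glass-grade sand: 54.54 pbw
  Strontium carbonate: 18.70 pbw
  Alumina hydrate: 6.178 pbw
  CaSiO3: 6.385 pbw
Total batch = 107.9 pbw; LOI loss = 7.872 pbw; yield = 92.70%

Values along the way appear rounded to four significant figures within the worked lines. The working math maintains full float precision all the way through. Exactly one rounding is applied to every reported figure; all derived quantities (the five compositions, ignition loss, totals, the yield, net glass mass) are carried starting from the weights at 100.0 pbw of glass at exact precision, precisely as stated by either problem or answer.
Oxide-by-oxide targets in 100.0 pbw frit:
  SrO: 13.14% × 100.0 = 13.14 pbw
  CaO: 3.064% × 100.0 = 3.064 pbw
  SiO2: 57.56% × 100.0 = 57.56 pbw
  ZnO: 22.03% × 100.0 = 22.03 pbw
  Al2O3: 4.210% × 100.0 = 4.210 pbw
Oxide-by-oxide audit from the weights as reported, relative to the basis at hand (each sum matches its target mass within answer rounding):
  SrO: 18.70·0.7025 = 13.14 pbw (target 13.14 pbw)
  CaO: 6.385·0.4799 = 3.064 pbw (target 3.064 pbw)
  SiO2: 54.54·0.9949 + 6.385·0.5171 = 57.56 pbw (target 57.56 pbw)
  ZnO: 22.07·0.9980 = 22.03 pbw (target 22.03 pbw)
  Al2O3: 54.54·0.003000 + 6.178·0.6550 = 4.210 pbw (target 4.210 pbw)
Glass-mass sanity pass: net batch after ignition = 100.0 pbw (the targets, summed, come to 100.0 pbw; stated basis 100.0 pbw — deltas are rounding alone).
Batch total: Σ batch = 107.9 pbw; loss to ignition Σ batch·LOI = 7.872 pbw; yield, glass over the total, = 92.70%.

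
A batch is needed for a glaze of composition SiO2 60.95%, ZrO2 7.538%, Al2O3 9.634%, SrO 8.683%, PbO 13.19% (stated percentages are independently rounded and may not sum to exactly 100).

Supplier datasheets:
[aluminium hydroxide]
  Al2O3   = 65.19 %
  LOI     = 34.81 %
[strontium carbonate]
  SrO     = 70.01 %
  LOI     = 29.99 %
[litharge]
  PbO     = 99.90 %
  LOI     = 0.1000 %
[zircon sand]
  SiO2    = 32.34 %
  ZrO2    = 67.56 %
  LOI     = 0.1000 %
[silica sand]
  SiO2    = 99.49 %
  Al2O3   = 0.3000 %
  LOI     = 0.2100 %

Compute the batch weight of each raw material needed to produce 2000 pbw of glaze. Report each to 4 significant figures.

Batch per 2000 pbw glaze:
  aluminium hydroxide: 290.3 pbw
  strontium carbonate: 248.1 pbw
  litharge: 264.1 pbw
  zircon sand: 223.1 pbw
  silica sand: 1153 pbw
Total batch = 2179 pbw; LOI loss = 178.4 pbw; yield = 91.81%

All internal work keeps full float precision at every stage — rounding to four significant figures extends to every working value as shown — every reported value is rounded exactly once; the derived quantities are rebuilt at full precision (LOI, the five compositions, the yield, totals, net glass mass) starting from the weights per 2000 pbw of glass, as quoted within either problem or answer.
The oxide mass targets at 2000 pbw glaze:
  SiO2: 60.95% × 2000 = 1219 pbw
  ZrO2: 7.538% × 2000 = 150.8 pbw
  Al2O3: 9.634% × 2000 = 192.7 pbw
  SrO: 8.683% × 2000 = 173.7 pbw
  PbO: 13.19% × 2000 = 263.8 pbw
Verifying the oxide balance per the reported batch figures, versus the basis set out (oxide sums agree with the targets given rounding of the digits):
  SiO2: 223.1·0.3234 + 1153·0.9949 = 1219 pbw (target 1219 pbw)
  ZrO2: 223.1·0.6756 = 150.7 pbw (target 150.8 pbw)
  Al2O3: 290.3·0.6519 + 1153·0.003000 = 192.7 pbw (target 192.7 pbw)
  SrO: 248.1·0.7001 = 173.7 pbw (target 173.7 pbw)
  PbO: 264.1·0.9990 = 263.8 pbw (target 263.8 pbw)
The glass-mass cross-check: net batch after ignition = 2000 pbw (oxide target masses add up to 2000 pbw; versus the stated basis of 2000 pbw — differing by rounding only).
Batch grand total — Σ batch = 2179 pbw; the LOI term Σ batch·LOI equals 178.4 pbw; the yield ratio, glass ÷ batch: 91.81%.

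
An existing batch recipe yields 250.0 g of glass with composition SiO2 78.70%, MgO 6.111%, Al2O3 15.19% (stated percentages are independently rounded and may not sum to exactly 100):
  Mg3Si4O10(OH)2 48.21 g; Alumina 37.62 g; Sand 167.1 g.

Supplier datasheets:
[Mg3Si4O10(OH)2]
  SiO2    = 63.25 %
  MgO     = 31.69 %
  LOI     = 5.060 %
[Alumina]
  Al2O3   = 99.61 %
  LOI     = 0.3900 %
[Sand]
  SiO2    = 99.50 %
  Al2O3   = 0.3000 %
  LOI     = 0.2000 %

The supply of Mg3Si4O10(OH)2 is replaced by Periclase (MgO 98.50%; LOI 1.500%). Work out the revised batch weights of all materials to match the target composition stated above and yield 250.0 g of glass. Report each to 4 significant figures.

The working math carries full float precision all the way through. Mid-chain values are shown, rounded to four significant figures, within the worked lines — every reported figure is rounded once only; the derived quantities, which include net glass mass, the totals, the yield, the three compositions, LOI, are re-derived in full float precision, as set out in either problem or answer, starting from the weights on 250.0 g of glass.
The oxide mass targets at 250.0 g glass:
  SiO2: 78.70% × 250.0 = 196.8 g
  MgO: 6.111% × 250.0 = 15.28 g
  Al2O3: 15.19% × 250.0 = 37.98 g
Mass-balance tally per oxide using the reported weights, versus the basis set out (delivered sums recover each target once rounding is allowed for):
  SiO2: 197.7·0.9950 = 196.7 g (target 196.8 g)
  MgO: 15.51·0.9850 = 15.28 g (target 15.28 g)
  Al2O3: 37.53·0.9961 + 197.7·0.003000 = 37.98 g (target 37.98 g)
Glass-mass bookkeeping: batch total minus LOI = 250.0 g (per-oxide target masses sum to 250.0 g; against the stated basis, 250.0 g — rounding explains the deltas).
Adding the batch up: Σ batch = 250.7 g; loss to ignition Σ batch·LOI = 0.7744 g; glass ÷ batch gives a yield of 99.69%.

Revised batch per 250.0 g glass:
  Periclase: 15.51 g
  Alumina: 37.53 g
  Sand: 197.7 g
Total batch = 250.7 g; LOI loss = 0.7744 g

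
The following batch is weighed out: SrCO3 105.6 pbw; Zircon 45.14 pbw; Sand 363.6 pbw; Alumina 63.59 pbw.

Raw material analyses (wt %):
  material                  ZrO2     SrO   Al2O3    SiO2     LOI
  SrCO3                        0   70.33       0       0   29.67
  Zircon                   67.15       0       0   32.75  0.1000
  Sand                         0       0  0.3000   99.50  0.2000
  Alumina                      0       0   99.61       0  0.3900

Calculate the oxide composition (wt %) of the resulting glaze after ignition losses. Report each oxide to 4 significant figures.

Every computation maintains exact precision through every step. In-progress results are shown rounded off to 4 significant figures as written. Every reported value undergoes a single rounding; derived quantities, which include four oxide percentages, totals, LOI, yield, net glass mass, are carried in exact precision, as set out in the question or the answer, from the batch weights per 545.6 pbw of glass.
Oxide-by-oxide delivered mass:
  ZrO2: 45.14·0.6715 = 30.31 pbw
  SrO: 105.6·0.7033 = 74.27 pbw
  Al2O3: 363.6·0.003000 + 63.59·0.9961 = 64.43 pbw
  SiO2: 45.14·0.3275 + 363.6·0.9950 = 376.6 pbw
LOI: 105.6·0.2967 + 45.14·0.001000 + 363.6·0.002000 + 63.59·0.003900 = 32.35 pbw
batch − LOI leaves glass = 577.9 − 32.35 = 545.6 pbw (matching Σ of the oxides)
each wt % is 100 × oxide ÷ glass

Glass mass = 545.6 pbw (batch 577.9 − LOI 32.35).
Composition: ZrO2 5.556%, SrO 13.61%, Al2O3 11.81%, SiO2 69.02%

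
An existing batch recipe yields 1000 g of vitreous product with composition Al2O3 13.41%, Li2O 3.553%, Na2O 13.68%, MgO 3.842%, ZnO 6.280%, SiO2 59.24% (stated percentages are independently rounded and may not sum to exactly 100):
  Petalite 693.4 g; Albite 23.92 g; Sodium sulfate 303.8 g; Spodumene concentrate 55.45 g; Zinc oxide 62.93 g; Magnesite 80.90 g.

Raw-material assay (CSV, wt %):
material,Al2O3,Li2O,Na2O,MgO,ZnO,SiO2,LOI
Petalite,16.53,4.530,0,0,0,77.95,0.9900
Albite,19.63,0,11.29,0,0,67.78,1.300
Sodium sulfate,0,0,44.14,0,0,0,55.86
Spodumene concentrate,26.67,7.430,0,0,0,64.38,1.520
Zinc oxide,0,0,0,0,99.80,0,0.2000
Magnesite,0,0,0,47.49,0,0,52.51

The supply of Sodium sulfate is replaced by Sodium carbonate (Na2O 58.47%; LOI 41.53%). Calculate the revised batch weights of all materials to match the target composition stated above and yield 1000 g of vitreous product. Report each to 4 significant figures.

Revised batch per 1000 g vitreous product:
  Petalite: 693.4 g
  Albite: 23.92 g
  Sodium carbonate: 229.3 g
  Spodumene concentrate: 55.45 g
  Zinc oxide: 62.93 g
  Magnesite: 80.90 g
Total batch = 1146 g; LOI loss = 145.9 g

Every computation holds exact precision through every step — intermediates are printed with 4-significant-figure rounding alongside each step. Exactly one rounding lands on every reported value; all derived quantities, which include net glass mass, totals, ignition loss, the yield, six oxide percentages, are recomputed in full precision, precisely as stated by question or answer, from the batch weights at 1000 g of glass.
Oxide-by-oxide targets in 1000 g vitreous product:
  Al2O3: 13.41% × 1000 = 134.1 g
  Li2O: 3.553% × 1000 = 35.53 g
  Na2O: 13.68% × 1000 = 136.8 g
  MgO: 3.842% × 1000 = 38.42 g
  ZnO: 6.280% × 1000 = 62.80 g
  SiO2: 59.24% × 1000 = 592.4 g
Per-oxide balance check applying the batch weights above, against the basis in use (each sum matches its target mass modulo rounding of the values):
  Al2O3: 693.4·0.1653 + 23.92·0.1963 + 55.45·0.2667 = 134.1 g (target 134.1 g)
  Li2O: 693.4·0.04530 + 55.45·0.07430 = 35.53 g (target 35.53 g)
  Na2O: 23.92·0.1129 + 229.3·0.5847 = 136.8 g (target 136.8 g)
  MgO: 80.90·0.4749 = 38.42 g (target 38.42 g)
  ZnO: 62.93·0.9980 = 62.80 g (target 62.80 g)
  SiO2: 693.4·0.7795 + 23.92·0.6778 + 55.45·0.6438 = 592.4 g (target 592.4 g)
Mass balance on the glass: total charge less LOI = 1000 g (the targets, summed, come to 1000 g; stated basis 1000 g — rounding explains the deltas).
Adding the batch up: Σ batch = 1146 g; the LOI term Σ batch·LOI equals 145.9 g; yield = glass ÷ total batch = 87.27%.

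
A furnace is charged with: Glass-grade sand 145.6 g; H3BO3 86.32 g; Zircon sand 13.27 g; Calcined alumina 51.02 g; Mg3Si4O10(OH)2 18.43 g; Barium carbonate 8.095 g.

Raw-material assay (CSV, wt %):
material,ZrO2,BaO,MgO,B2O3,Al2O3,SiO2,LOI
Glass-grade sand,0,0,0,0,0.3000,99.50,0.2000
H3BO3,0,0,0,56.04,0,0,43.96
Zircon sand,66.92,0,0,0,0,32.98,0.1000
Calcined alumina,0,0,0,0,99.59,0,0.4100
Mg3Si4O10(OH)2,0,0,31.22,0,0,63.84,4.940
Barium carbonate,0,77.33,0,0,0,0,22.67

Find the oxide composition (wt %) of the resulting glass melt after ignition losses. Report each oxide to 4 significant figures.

Glass mass = 281.5 g (batch 322.7 − LOI 41.21).
Composition: ZrO2 3.154%, BaO 2.224%, MgO 2.044%, B2O3 17.18%, Al2O3 18.20%, SiO2 57.19%

Rounding to four significant figures governs each in-between result as printed; every computation runs at full float precision in all steps — exactly one rounding is applied to every reported result — derived quantities are computed from the weighed amounts for 281.5 g of glass in full precision (yield, LOI, six oxide percentages, net glass mass, the totals), as they appear in the problem or answer text.
Oxide-by-oxide delivered mass:
  ZrO2: 13.27·0.6692 = 8.880 g
  BaO: 8.095·0.7733 = 6.260 g
  MgO: 18.43·0.3122 = 5.754 g
  B2O3: 86.32·0.5604 = 48.37 g
  Al2O3: 145.6·0.003000 + 51.02·0.9959 = 51.25 g
  SiO2: 145.6·0.9950 + 13.27·0.3298 + 18.43·0.6384 = 161.0 g
LOI: 145.6·0.002000 + 86.32·0.4396 + 13.27·0.001000 + 51.02·0.004100 + 18.43·0.04940 + 8.095·0.2267 = 41.21 g
Net of LOI, the glass mass = 322.7 − 41.21 = 281.5 g (the oxide masses sum to this)
oxide / glass × 100 gives the wt %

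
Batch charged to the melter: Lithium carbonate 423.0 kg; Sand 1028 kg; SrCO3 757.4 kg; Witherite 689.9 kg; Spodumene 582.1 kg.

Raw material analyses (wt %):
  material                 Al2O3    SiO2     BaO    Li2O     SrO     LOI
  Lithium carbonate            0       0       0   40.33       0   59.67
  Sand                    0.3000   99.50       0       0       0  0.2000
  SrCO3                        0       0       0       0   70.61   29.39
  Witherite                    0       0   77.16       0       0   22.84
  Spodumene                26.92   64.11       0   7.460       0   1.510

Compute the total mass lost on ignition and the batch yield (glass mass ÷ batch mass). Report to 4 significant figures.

LOI loss = 643.4 kg; glass = 2837 kg; yield = 81.51%

The working math runs at exact precision through every step. Values along the way are shown, rounded to 4 significant figures, across the worked steps. A single rounding produces every reported number — derived quantities (LOI, the totals, glass mass, five oxide percentages, the yield) are carried from the weighed amounts per 2837 kg of glass at full precision, as set out in the problem or answer text.
LOI of each material in turn:
  Lithium carbonate: 423.0 × 0.5967 = 252.4 kg
  Sand: 1028 × 0.002000 = 2.056 kg
  SrCO3: 757.4 × 0.2939 = 222.6 kg
  Witherite: 689.9 × 0.2284 = 157.6 kg
  Spodumene: 582.1 × 0.01510 = 8.790 kg
Total LOI = 643.4 kg
Glass = batch − LOI = 3480 − 643.4 = 2837 kg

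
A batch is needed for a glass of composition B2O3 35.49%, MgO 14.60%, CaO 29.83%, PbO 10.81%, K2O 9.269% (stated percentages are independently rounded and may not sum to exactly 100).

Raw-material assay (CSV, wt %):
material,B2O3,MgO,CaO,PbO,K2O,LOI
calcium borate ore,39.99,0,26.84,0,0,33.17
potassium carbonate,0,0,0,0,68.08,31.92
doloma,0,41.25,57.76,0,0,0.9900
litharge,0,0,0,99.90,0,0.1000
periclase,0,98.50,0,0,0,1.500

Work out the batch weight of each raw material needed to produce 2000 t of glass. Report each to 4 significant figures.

In-progress results are displayed with 4-significant-figure rounding in the printout — each numeric step maintains full precision in every operation. Each reported value is rounded just once — derived quantities, which include the five compositions, glass mass, totals, yield, ignition loss, are re-derived at exact precision, as set out in the question or the answer, starting from the weights per 2000 t of glass.
Per-oxide target masses for 2000 t glass:
  B2O3: 35.49% × 2000 = 709.8 t
  MgO: 14.60% × 2000 = 292.0 t
  CaO: 29.83% × 2000 = 596.6 t
  PbO: 10.81% × 2000 = 216.2 t
  K2O: 9.269% × 2000 = 185.4 t
Per-oxide balance check given the weights on record, versus the basis set out (every target is met by its sum exact up to rounding of places):
  B2O3: 1775·0.3999 = 709.8 t (target 709.8 t)
  MgO: 208.1·0.4125 + 209.3·0.9850 = 292.0 t (target 292.0 t)
  CaO: 1775·0.2684 + 208.1·0.5776 = 596.6 t (target 596.6 t)
  PbO: 216.4·0.9990 = 216.2 t (target 216.2 t)
  K2O: 272.3·0.6808 = 185.4 t (target 185.4 t)
Glass-mass sanity pass: net batch after ignition = 2000 t (oxide target masses add up to 2000 t; against the stated basis, 2000 t — rounding explains the deltas).
Adding the batch up: Σ batch = 2681 t; ignition loss, Σ(batch × LOI) = 681.1 t; the yield ratio, glass ÷ batch: 74.60%.

Batch per 2000 t glass:
  calcium borate ore: 1775 t
  potassium carbonate: 272.3 t
  doloma: 208.1 t
  litharge: 216.4 t
  periclase: 209.3 t
Total batch = 2681 t; LOI loss = 681.1 t; yield = 74.60%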